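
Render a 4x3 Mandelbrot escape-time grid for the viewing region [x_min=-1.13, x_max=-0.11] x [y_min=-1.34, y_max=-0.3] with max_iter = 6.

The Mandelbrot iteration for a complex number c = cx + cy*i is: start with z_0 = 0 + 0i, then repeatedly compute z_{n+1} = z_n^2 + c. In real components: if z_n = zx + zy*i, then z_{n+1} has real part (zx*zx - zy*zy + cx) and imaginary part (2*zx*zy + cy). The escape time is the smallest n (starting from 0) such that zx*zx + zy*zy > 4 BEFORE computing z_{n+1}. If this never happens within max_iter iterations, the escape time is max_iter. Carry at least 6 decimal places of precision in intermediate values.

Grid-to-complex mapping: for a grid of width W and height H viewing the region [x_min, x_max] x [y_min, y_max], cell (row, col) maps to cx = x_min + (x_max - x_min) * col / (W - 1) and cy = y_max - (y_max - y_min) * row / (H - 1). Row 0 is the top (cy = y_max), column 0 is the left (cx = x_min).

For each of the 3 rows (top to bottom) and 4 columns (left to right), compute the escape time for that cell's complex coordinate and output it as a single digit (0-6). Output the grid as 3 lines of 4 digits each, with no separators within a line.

(row=0, col=0): c = -1.1300 + -0.3000i → escape time 6
(row=0, col=1): c = -0.7900 + -0.3000i → escape time 6
(row=0, col=2): c = -0.4500 + -0.3000i → escape time 6
(row=0, col=3): c = -0.1100 + -0.3000i → escape time 6
(row=1, col=0): c = -1.1300 + -0.8200i → escape time 3
(row=1, col=1): c = -0.7900 + -0.8200i → escape time 4
(row=1, col=2): c = -0.4500 + -0.8200i → escape time 5
(row=1, col=3): c = -0.1100 + -0.8200i → escape time 6
(row=2, col=0): c = -1.1300 + -1.3400i → escape time 2
(row=2, col=1): c = -0.7900 + -1.3400i → escape time 2
(row=2, col=2): c = -0.4500 + -1.3400i → escape time 2
(row=2, col=3): c = -0.1100 + -1.3400i → escape time 2

Answer: 6666
3456
2222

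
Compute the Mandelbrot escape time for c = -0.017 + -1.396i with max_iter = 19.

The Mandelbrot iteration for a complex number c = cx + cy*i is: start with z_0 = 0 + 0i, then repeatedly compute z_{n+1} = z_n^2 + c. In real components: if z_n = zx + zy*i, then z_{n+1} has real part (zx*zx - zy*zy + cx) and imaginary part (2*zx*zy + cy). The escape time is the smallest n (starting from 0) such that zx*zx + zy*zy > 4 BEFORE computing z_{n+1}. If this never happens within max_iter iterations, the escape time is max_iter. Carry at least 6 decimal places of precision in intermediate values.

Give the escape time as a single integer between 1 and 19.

Answer: 2

Derivation:
z_0 = 0 + 0i, c = -0.0170 + -1.3960i
Iter 1: z = -0.0170 + -1.3960i, |z|^2 = 1.9491
Iter 2: z = -1.9655 + -1.3485i, |z|^2 = 5.6818
Escaped at iteration 2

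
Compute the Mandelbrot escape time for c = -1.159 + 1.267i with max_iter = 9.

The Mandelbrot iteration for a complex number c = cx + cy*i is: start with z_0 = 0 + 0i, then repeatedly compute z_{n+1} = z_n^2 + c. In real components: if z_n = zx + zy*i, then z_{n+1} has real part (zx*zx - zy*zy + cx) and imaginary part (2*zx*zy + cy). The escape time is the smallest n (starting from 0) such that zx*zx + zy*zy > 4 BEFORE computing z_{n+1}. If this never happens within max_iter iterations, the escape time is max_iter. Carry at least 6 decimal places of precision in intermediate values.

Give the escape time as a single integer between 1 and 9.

z_0 = 0 + 0i, c = -1.1590 + 1.2670i
Iter 1: z = -1.1590 + 1.2670i, |z|^2 = 2.9486
Iter 2: z = -1.4210 + -1.6699i, |z|^2 = 4.8078
Escaped at iteration 2

Answer: 2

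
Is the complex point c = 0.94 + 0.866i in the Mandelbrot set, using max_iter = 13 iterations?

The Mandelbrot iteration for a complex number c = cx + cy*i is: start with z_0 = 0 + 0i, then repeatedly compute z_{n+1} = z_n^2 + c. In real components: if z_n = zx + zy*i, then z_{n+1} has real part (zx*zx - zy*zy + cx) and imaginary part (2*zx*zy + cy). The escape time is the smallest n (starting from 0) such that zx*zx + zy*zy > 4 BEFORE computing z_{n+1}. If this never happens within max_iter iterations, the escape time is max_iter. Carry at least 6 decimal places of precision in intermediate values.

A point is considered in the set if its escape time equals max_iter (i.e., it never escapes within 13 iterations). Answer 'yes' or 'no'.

z_0 = 0 + 0i, c = 0.9400 + 0.8660i
Iter 1: z = 0.9400 + 0.8660i, |z|^2 = 1.6336
Iter 2: z = 1.0736 + 2.4941i, |z|^2 = 7.3731
Escaped at iteration 2

Answer: no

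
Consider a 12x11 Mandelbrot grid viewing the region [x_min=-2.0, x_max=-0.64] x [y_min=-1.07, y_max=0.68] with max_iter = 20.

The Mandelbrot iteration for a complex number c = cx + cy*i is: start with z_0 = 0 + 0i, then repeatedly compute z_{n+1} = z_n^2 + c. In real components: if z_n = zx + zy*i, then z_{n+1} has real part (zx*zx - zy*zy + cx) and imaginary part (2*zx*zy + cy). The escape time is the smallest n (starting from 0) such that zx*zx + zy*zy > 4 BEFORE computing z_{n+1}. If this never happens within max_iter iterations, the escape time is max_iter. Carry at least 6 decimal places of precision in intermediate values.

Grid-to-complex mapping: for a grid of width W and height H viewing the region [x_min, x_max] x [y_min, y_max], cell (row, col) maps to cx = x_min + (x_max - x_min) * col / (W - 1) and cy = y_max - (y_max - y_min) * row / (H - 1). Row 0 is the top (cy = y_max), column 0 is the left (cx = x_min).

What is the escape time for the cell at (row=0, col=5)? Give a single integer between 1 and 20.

Answer: 3

Derivation:
z_0 = 0 + 0i, c = -1.3818 + 0.6800i
Iter 1: z = -1.3818 + 0.6800i, |z|^2 = 2.3718
Iter 2: z = 0.0652 + -1.1993i, |z|^2 = 1.4425
Iter 3: z = -2.8158 + 0.5236i, |z|^2 = 8.2030
Escaped at iteration 3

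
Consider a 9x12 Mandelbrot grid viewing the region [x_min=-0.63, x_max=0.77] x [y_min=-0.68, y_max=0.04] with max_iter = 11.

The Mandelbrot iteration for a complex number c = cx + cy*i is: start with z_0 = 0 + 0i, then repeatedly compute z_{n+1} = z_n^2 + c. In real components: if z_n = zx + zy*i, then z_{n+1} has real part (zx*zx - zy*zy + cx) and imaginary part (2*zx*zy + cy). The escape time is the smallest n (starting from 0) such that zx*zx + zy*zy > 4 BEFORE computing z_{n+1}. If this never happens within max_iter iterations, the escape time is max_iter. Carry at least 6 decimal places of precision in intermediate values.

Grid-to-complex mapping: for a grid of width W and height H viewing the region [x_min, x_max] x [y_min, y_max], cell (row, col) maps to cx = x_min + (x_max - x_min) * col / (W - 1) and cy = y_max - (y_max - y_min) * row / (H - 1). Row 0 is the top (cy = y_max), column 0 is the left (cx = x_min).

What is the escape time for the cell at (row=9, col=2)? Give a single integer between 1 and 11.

Answer: 11

Derivation:
z_0 = 0 + 0i, c = -0.2800 + -0.5491i
Iter 1: z = -0.2800 + -0.5491i, |z|^2 = 0.3799
Iter 2: z = -0.5031 + -0.2416i, |z|^2 = 0.3115
Iter 3: z = -0.0853 + -0.3060i, |z|^2 = 0.1009
Iter 4: z = -0.3664 + -0.4969i, |z|^2 = 0.3811
Iter 5: z = -0.3927 + -0.1850i, |z|^2 = 0.1884
Iter 6: z = -0.1600 + -0.4038i, |z|^2 = 0.1887
Iter 7: z = -0.4175 + -0.4199i, |z|^2 = 0.3506
Iter 8: z = -0.2820 + -0.1985i, |z|^2 = 0.1190
Iter 9: z = -0.2399 + -0.4371i, |z|^2 = 0.2486
Iter 10: z = -0.4135 + -0.3394i, |z|^2 = 0.2862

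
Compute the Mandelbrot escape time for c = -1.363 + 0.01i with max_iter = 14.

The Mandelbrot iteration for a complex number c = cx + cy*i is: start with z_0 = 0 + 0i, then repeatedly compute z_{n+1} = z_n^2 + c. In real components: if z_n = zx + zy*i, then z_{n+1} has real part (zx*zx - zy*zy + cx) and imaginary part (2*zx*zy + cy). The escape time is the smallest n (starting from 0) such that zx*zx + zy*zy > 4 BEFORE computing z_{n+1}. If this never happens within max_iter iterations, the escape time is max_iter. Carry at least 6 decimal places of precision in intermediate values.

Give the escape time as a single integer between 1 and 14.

z_0 = 0 + 0i, c = -1.3630 + 0.0100i
Iter 1: z = -1.3630 + 0.0100i, |z|^2 = 1.8579
Iter 2: z = 0.4947 + -0.0173i, |z|^2 = 0.2450
Iter 3: z = -1.1186 + -0.0071i, |z|^2 = 1.2513
Iter 4: z = -0.1118 + 0.0258i, |z|^2 = 0.0132
Iter 5: z = -1.3512 + 0.0042i, |z|^2 = 1.8257
Iter 6: z = 0.4626 + -0.0014i, |z|^2 = 0.2140
Iter 7: z = -1.1490 + 0.0087i, |z|^2 = 1.3202
Iter 8: z = -0.0430 + -0.0100i, |z|^2 = 0.0019
Iter 9: z = -1.3613 + 0.0109i, |z|^2 = 1.8531
Iter 10: z = 0.4899 + -0.0196i, |z|^2 = 0.2404
Iter 11: z = -1.1234 + -0.0092i, |z|^2 = 1.2621
Iter 12: z = -0.1011 + 0.0306i, |z|^2 = 0.0112
Iter 13: z = -1.3537 + 0.0038i, |z|^2 = 1.8326

Answer: 14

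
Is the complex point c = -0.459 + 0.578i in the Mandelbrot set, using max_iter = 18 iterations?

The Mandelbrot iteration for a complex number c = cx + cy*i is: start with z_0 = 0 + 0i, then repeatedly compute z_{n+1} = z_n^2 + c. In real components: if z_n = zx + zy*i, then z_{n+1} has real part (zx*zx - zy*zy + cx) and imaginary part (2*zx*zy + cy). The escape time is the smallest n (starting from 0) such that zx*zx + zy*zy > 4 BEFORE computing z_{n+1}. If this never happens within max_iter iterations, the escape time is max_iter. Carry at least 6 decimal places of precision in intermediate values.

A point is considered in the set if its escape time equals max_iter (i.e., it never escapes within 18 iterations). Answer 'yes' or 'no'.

Answer: yes

Derivation:
z_0 = 0 + 0i, c = -0.4590 + 0.5780i
Iter 1: z = -0.4590 + 0.5780i, |z|^2 = 0.5448
Iter 2: z = -0.5824 + 0.0474i, |z|^2 = 0.3414
Iter 3: z = -0.1221 + 0.5228i, |z|^2 = 0.2882
Iter 4: z = -0.7174 + 0.4504i, |z|^2 = 0.7175
Iter 5: z = -0.1472 + -0.0682i, |z|^2 = 0.0263
Iter 6: z = -0.4420 + 0.5981i, |z|^2 = 0.5531
Iter 7: z = -0.6213 + 0.0493i, |z|^2 = 0.3885
Iter 8: z = -0.0754 + 0.5167i, |z|^2 = 0.2727
Iter 9: z = -0.7203 + 0.5001i, |z|^2 = 0.7690
Iter 10: z = -0.1902 + -0.1425i, |z|^2 = 0.0565
Iter 11: z = -0.4431 + 0.6322i, |z|^2 = 0.5960
Iter 12: z = -0.6623 + 0.0177i, |z|^2 = 0.4390
Iter 13: z = -0.0206 + 0.5545i, |z|^2 = 0.3079
Iter 14: z = -0.7661 + 0.5551i, |z|^2 = 0.8950
Iter 15: z = -0.1803 + -0.2725i, |z|^2 = 0.1068
Iter 16: z = -0.5008 + 0.6763i, |z|^2 = 0.7081
Iter 17: z = -0.6656 + -0.0993i, |z|^2 = 0.4528
Did not escape in 18 iterations → in set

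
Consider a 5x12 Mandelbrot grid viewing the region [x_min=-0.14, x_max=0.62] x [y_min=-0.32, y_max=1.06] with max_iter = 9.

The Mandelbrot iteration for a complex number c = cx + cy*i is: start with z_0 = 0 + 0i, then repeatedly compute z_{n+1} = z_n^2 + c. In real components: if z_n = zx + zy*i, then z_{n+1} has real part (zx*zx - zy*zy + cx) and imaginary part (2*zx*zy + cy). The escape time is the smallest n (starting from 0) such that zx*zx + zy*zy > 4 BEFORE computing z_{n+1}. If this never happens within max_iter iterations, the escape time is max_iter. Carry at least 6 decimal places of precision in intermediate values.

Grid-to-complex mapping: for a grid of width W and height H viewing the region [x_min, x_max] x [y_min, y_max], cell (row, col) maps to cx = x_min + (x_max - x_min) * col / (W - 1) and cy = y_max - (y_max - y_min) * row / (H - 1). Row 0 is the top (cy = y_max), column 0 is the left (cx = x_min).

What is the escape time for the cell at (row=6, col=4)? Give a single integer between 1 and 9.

Answer: 4

Derivation:
z_0 = 0 + 0i, c = 0.6200 + 0.3073i
Iter 1: z = 0.6200 + 0.3073i, |z|^2 = 0.4788
Iter 2: z = 0.9100 + 0.6883i, |z|^2 = 1.3018
Iter 3: z = 0.9743 + 1.5599i, |z|^2 = 3.3827
Iter 4: z = -0.8641 + 3.3471i, |z|^2 = 11.9494
Escaped at iteration 4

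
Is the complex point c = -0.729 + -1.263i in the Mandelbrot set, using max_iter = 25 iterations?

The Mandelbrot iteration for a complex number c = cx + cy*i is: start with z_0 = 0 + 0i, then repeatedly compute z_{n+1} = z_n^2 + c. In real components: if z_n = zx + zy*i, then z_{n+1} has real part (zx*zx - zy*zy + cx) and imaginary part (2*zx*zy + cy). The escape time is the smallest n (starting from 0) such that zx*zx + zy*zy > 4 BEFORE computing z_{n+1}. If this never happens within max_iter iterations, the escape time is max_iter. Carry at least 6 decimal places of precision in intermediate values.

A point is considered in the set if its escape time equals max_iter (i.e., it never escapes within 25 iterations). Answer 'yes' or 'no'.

Answer: no

Derivation:
z_0 = 0 + 0i, c = -0.7290 + -1.2630i
Iter 1: z = -0.7290 + -1.2630i, |z|^2 = 2.1266
Iter 2: z = -1.7927 + 0.5785i, |z|^2 = 3.5485
Iter 3: z = 2.1503 + -3.3370i, |z|^2 = 15.7593
Escaped at iteration 3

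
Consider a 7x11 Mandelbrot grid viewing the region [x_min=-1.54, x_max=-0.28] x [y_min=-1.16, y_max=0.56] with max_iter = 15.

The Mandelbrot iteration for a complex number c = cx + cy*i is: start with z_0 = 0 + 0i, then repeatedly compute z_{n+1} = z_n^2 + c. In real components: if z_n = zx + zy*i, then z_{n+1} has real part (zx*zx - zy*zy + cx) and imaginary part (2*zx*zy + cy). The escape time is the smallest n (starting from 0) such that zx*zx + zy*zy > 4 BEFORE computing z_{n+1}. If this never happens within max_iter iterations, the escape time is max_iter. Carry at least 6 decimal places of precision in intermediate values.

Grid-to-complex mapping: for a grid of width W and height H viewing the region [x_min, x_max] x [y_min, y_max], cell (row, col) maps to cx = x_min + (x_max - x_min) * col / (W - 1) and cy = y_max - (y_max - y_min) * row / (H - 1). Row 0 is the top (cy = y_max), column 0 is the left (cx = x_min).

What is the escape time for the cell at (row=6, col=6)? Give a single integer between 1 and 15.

z_0 = 0 + 0i, c = -0.2800 + -0.4720i
Iter 1: z = -0.2800 + -0.4720i, |z|^2 = 0.3012
Iter 2: z = -0.4244 + -0.2077i, |z|^2 = 0.2232
Iter 3: z = -0.1430 + -0.2957i, |z|^2 = 0.1079
Iter 4: z = -0.3470 + -0.3874i, |z|^2 = 0.2705
Iter 5: z = -0.3097 + -0.2031i, |z|^2 = 0.1372
Iter 6: z = -0.2254 + -0.3462i, |z|^2 = 0.1706
Iter 7: z = -0.3491 + -0.3160i, |z|^2 = 0.2217
Iter 8: z = -0.2580 + -0.2514i, |z|^2 = 0.1298
Iter 9: z = -0.2767 + -0.3423i, |z|^2 = 0.1937
Iter 10: z = -0.3206 + -0.2826i, |z|^2 = 0.1827
Iter 11: z = -0.2571 + -0.2908i, |z|^2 = 0.1506
Iter 12: z = -0.2985 + -0.3225i, |z|^2 = 0.1931
Iter 13: z = -0.2949 + -0.2795i, |z|^2 = 0.1651
Iter 14: z = -0.2711 + -0.3071i, |z|^2 = 0.1679

Answer: 15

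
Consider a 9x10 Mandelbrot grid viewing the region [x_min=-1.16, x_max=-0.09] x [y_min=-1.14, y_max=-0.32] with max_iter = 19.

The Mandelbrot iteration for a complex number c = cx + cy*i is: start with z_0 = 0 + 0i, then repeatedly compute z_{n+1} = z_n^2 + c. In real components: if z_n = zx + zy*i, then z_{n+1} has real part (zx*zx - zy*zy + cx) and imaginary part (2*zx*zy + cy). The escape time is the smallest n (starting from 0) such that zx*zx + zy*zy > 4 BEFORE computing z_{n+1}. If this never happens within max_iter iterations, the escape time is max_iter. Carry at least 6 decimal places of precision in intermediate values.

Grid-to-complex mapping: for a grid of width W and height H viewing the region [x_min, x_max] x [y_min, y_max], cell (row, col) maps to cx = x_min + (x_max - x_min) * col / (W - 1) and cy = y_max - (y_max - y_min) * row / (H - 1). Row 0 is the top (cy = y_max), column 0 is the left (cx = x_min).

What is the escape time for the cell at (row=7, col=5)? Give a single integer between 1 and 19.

Answer: 4

Derivation:
z_0 = 0 + 0i, c = -0.4912 + -0.9578i
Iter 1: z = -0.4912 + -0.9578i, |z|^2 = 1.1587
Iter 2: z = -1.1673 + -0.0168i, |z|^2 = 1.3628
Iter 3: z = 0.8710 + -0.9186i, |z|^2 = 1.6025
Iter 4: z = -0.5766 + -2.5580i, |z|^2 = 6.8758
Escaped at iteration 4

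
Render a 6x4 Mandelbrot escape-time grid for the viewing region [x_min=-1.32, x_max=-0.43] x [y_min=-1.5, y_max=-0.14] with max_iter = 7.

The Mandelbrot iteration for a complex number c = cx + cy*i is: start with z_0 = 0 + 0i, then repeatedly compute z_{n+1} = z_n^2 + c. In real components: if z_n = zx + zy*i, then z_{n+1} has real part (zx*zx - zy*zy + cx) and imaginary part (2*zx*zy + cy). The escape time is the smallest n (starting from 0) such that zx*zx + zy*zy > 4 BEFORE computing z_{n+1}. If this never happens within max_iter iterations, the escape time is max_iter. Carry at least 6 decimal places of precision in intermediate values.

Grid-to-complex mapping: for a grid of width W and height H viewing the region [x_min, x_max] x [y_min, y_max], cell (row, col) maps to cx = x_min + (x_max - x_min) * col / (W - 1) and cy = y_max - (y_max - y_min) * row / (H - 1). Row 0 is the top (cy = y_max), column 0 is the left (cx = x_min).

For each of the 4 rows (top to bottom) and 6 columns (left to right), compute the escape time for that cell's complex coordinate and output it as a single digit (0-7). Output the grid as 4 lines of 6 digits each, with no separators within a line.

(row=0, col=0): c = -1.3200 + -0.1400i → escape time 7
(row=0, col=1): c = -1.1420 + -0.1400i → escape time 7
(row=0, col=2): c = -0.9640 + -0.1400i → escape time 7
(row=0, col=3): c = -0.7860 + -0.1400i → escape time 7
(row=0, col=4): c = -0.6080 + -0.1400i → escape time 7
(row=0, col=5): c = -0.4300 + -0.1400i → escape time 7
(row=1, col=0): c = -1.3200 + -0.5933i → escape time 3
(row=1, col=1): c = -1.1420 + -0.5933i → escape time 4
(row=1, col=2): c = -0.9640 + -0.5933i → escape time 5
(row=1, col=3): c = -0.7860 + -0.5933i → escape time 5
(row=1, col=4): c = -0.6080 + -0.5933i → escape time 7
(row=1, col=5): c = -0.4300 + -0.5933i → escape time 7
(row=2, col=0): c = -1.3200 + -1.0467i → escape time 3
(row=2, col=1): c = -1.1420 + -1.0467i → escape time 3
(row=2, col=2): c = -0.9640 + -1.0467i → escape time 3
(row=2, col=3): c = -0.7860 + -1.0467i → escape time 3
(row=2, col=4): c = -0.6080 + -1.0467i → escape time 4
(row=2, col=5): c = -0.4300 + -1.0467i → escape time 4
(row=3, col=0): c = -1.3200 + -1.5000i → escape time 2
(row=3, col=1): c = -1.1420 + -1.5000i → escape time 2
(row=3, col=2): c = -0.9640 + -1.5000i → escape time 2
(row=3, col=3): c = -0.7860 + -1.5000i → escape time 2
(row=3, col=4): c = -0.6080 + -1.5000i → escape time 2
(row=3, col=5): c = -0.4300 + -1.5000i → escape time 2

Answer: 777777
345577
333344
222222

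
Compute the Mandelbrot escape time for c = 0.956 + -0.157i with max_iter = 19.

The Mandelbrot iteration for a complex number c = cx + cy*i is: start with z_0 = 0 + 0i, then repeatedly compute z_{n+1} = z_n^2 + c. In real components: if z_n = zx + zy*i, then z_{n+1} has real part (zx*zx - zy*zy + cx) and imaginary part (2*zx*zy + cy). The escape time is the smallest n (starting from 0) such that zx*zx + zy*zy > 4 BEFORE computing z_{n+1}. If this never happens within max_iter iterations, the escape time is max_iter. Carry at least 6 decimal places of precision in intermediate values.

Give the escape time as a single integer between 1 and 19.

z_0 = 0 + 0i, c = 0.9560 + -0.1570i
Iter 1: z = 0.9560 + -0.1570i, |z|^2 = 0.9386
Iter 2: z = 1.8453 + -0.4572i, |z|^2 = 3.6141
Iter 3: z = 4.1521 + -1.8443i, |z|^2 = 20.6410
Escaped at iteration 3

Answer: 3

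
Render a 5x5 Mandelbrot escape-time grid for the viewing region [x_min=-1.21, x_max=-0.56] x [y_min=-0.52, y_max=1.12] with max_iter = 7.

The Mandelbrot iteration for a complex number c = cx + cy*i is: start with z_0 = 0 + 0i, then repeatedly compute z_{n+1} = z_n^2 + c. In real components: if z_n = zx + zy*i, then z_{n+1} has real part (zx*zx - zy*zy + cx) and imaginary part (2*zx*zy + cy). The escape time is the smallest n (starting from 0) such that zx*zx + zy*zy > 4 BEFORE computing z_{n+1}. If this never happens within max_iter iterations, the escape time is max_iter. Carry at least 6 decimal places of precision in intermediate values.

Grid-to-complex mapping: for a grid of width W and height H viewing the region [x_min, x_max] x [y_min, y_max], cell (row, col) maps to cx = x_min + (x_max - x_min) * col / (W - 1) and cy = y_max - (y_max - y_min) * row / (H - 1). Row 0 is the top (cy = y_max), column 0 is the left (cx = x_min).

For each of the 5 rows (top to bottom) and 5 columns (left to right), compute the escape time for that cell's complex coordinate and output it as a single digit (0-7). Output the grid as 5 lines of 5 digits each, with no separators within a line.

(row=0, col=0): c = -1.2100 + 1.1200i → escape time 3
(row=0, col=1): c = -1.0475 + 1.1200i → escape time 3
(row=0, col=2): c = -0.8850 + 1.1200i → escape time 3
(row=0, col=3): c = -0.7225 + 1.1200i → escape time 3
(row=0, col=4): c = -0.5600 + 1.1200i → escape time 3
(row=1, col=0): c = -1.2100 + 0.7100i → escape time 3
(row=1, col=1): c = -1.0475 + 0.7100i → escape time 3
(row=1, col=2): c = -0.8850 + 0.7100i → escape time 4
(row=1, col=3): c = -0.7225 + 0.7100i → escape time 5
(row=1, col=4): c = -0.5600 + 0.7100i → escape time 7
(row=2, col=0): c = -1.2100 + 0.3000i → escape time 7
(row=2, col=1): c = -1.0475 + 0.3000i → escape time 7
(row=2, col=2): c = -0.8850 + 0.3000i → escape time 7
(row=2, col=3): c = -0.7225 + 0.3000i → escape time 7
(row=2, col=4): c = -0.5600 + 0.3000i → escape time 7
(row=3, col=0): c = -1.2100 + -0.1100i → escape time 7
(row=3, col=1): c = -1.0475 + -0.1100i → escape time 7
(row=3, col=2): c = -0.8850 + -0.1100i → escape time 7
(row=3, col=3): c = -0.7225 + -0.1100i → escape time 7
(row=3, col=4): c = -0.5600 + -0.1100i → escape time 7
(row=4, col=0): c = -1.2100 + -0.5200i → escape time 4
(row=4, col=1): c = -1.0475 + -0.5200i → escape time 5
(row=4, col=2): c = -0.8850 + -0.5200i → escape time 5
(row=4, col=3): c = -0.7225 + -0.5200i → escape time 6
(row=4, col=4): c = -0.5600 + -0.5200i → escape time 7

Answer: 33333
33457
77777
77777
45567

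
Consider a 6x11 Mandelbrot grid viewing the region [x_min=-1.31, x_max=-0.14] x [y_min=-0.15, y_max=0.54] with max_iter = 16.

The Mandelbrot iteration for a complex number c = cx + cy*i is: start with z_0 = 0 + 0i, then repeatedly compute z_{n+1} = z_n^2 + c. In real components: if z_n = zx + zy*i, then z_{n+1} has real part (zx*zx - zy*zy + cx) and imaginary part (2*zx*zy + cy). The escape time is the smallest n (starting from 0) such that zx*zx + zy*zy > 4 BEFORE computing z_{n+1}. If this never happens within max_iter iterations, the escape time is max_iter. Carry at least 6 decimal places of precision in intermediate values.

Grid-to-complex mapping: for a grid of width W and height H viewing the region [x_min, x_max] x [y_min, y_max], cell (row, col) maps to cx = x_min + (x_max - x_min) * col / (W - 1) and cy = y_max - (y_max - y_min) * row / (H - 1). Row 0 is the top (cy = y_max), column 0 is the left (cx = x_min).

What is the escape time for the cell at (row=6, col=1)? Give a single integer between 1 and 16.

Answer: 16

Derivation:
z_0 = 0 + 0i, c = -1.0760 + 0.1260i
Iter 1: z = -1.0760 + 0.1260i, |z|^2 = 1.1737
Iter 2: z = 0.0659 + -0.1452i, |z|^2 = 0.0254
Iter 3: z = -1.0927 + 0.1069i, |z|^2 = 1.2055
Iter 4: z = 0.1066 + -0.1076i, |z|^2 = 0.0229
Iter 5: z = -1.0762 + 0.1031i, |z|^2 = 1.1688
Iter 6: z = 0.0716 + -0.0958i, |z|^2 = 0.0143
Iter 7: z = -1.0801 + 0.1123i, |z|^2 = 1.1791
Iter 8: z = 0.0779 + -0.1165i, |z|^2 = 0.0197
Iter 9: z = -1.0835 + 0.1078i, |z|^2 = 1.1856
Iter 10: z = 0.0864 + -0.1077i, |z|^2 = 0.0191
Iter 11: z = -1.0801 + 0.1074i, |z|^2 = 1.1782
Iter 12: z = 0.0792 + -0.1060i, |z|^2 = 0.0175
Iter 13: z = -1.0810 + 0.1092i, |z|^2 = 1.1804
Iter 14: z = 0.0806 + -0.1101i, |z|^2 = 0.0186
Iter 15: z = -1.0816 + 0.1083i, |z|^2 = 1.1817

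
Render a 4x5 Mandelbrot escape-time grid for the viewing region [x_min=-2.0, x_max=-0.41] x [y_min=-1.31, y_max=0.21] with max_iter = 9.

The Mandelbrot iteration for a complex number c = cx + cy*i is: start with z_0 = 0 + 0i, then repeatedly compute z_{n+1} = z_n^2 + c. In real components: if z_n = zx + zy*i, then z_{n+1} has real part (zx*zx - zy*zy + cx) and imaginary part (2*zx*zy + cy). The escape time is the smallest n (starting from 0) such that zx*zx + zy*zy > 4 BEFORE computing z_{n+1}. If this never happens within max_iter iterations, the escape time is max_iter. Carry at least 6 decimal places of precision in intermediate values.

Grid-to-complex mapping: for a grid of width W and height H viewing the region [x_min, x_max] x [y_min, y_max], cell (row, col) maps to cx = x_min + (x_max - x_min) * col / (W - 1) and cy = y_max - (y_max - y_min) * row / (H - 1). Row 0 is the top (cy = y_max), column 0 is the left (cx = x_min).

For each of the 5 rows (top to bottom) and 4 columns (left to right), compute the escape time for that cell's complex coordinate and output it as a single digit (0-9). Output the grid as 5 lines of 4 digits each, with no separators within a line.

(row=0, col=0): c = -2.0000 + 0.2100i → escape time 1
(row=0, col=1): c = -1.4700 + 0.2100i → escape time 5
(row=0, col=2): c = -0.9400 + 0.2100i → escape time 9
(row=0, col=3): c = -0.4100 + 0.2100i → escape time 9
(row=1, col=0): c = -2.0000 + -0.1700i → escape time 1
(row=1, col=1): c = -1.4700 + -0.1700i → escape time 5
(row=1, col=2): c = -0.9400 + -0.1700i → escape time 9
(row=1, col=3): c = -0.4100 + -0.1700i → escape time 9
(row=2, col=0): c = -2.0000 + -0.5500i → escape time 1
(row=2, col=1): c = -1.4700 + -0.5500i → escape time 3
(row=2, col=2): c = -0.9400 + -0.5500i → escape time 5
(row=2, col=3): c = -0.4100 + -0.5500i → escape time 9
(row=3, col=0): c = -2.0000 + -0.9300i → escape time 1
(row=3, col=1): c = -1.4700 + -0.9300i → escape time 3
(row=3, col=2): c = -0.9400 + -0.9300i → escape time 3
(row=3, col=3): c = -0.4100 + -0.9300i → escape time 5
(row=4, col=0): c = -2.0000 + -1.3100i → escape time 1
(row=4, col=1): c = -1.4700 + -1.3100i → escape time 2
(row=4, col=2): c = -0.9400 + -1.3100i → escape time 2
(row=4, col=3): c = -0.4100 + -1.3100i → escape time 3

Answer: 1599
1599
1359
1335
1223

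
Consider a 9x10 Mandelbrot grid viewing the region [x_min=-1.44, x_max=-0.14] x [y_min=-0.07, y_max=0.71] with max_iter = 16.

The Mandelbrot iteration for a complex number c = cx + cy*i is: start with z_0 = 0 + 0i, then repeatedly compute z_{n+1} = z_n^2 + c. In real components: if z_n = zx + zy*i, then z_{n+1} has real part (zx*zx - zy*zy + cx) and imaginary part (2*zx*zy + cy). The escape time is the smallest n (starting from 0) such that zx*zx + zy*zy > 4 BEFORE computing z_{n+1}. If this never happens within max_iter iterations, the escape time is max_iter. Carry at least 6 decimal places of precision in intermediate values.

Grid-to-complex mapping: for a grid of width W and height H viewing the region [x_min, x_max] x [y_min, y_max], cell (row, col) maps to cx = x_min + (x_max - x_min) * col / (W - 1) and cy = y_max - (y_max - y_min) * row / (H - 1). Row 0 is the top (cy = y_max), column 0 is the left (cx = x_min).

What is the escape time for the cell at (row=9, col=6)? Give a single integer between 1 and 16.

Answer: 16

Derivation:
z_0 = 0 + 0i, c = -0.4650 + -0.0700i
Iter 1: z = -0.4650 + -0.0700i, |z|^2 = 0.2211
Iter 2: z = -0.2537 + -0.0049i, |z|^2 = 0.0644
Iter 3: z = -0.4007 + -0.0675i, |z|^2 = 0.1651
Iter 4: z = -0.3090 + -0.0159i, |z|^2 = 0.0957
Iter 5: z = -0.3698 + -0.0602i, |z|^2 = 0.1403
Iter 6: z = -0.3319 + -0.0255i, |z|^2 = 0.1108
Iter 7: z = -0.3555 + -0.0531i, |z|^2 = 0.1292
Iter 8: z = -0.3414 + -0.0323i, |z|^2 = 0.1176
Iter 9: z = -0.3495 + -0.0480i, |z|^2 = 0.1244
Iter 10: z = -0.3452 + -0.0365i, |z|^2 = 0.1205
Iter 11: z = -0.3472 + -0.0448i, |z|^2 = 0.1225
Iter 12: z = -0.3465 + -0.0389i, |z|^2 = 0.1216
Iter 13: z = -0.3465 + -0.0431i, |z|^2 = 0.1219
Iter 14: z = -0.3468 + -0.0402i, |z|^2 = 0.1219
Iter 15: z = -0.3463 + -0.0421i, |z|^2 = 0.1217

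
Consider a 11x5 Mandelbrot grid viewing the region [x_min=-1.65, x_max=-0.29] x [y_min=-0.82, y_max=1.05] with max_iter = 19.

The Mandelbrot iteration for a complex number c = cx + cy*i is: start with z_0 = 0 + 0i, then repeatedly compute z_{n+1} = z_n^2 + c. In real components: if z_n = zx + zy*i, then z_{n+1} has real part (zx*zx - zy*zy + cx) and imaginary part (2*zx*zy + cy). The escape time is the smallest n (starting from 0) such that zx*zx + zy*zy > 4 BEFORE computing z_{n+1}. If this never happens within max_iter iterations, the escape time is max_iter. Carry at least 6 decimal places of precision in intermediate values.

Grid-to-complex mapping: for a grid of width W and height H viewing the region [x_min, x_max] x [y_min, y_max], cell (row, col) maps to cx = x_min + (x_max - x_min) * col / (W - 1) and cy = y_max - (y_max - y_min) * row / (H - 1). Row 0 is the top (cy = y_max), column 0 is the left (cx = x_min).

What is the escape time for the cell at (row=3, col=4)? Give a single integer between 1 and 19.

z_0 = 0 + 0i, c = -1.1060 + -0.3525i
Iter 1: z = -1.1060 + -0.3525i, |z|^2 = 1.3475
Iter 2: z = -0.0070 + 0.4272i, |z|^2 = 0.1826
Iter 3: z = -1.2885 + -0.3585i, |z|^2 = 1.7887
Iter 4: z = 0.4256 + 0.5713i, |z|^2 = 0.5076
Iter 5: z = -1.2512 + 0.1339i, |z|^2 = 1.5835
Iter 6: z = 0.4417 + -0.6875i, |z|^2 = 0.6678
Iter 7: z = -1.3836 + -0.9598i, |z|^2 = 2.8356
Iter 8: z = -0.1130 + 2.3036i, |z|^2 = 5.3192
Escaped at iteration 8

Answer: 8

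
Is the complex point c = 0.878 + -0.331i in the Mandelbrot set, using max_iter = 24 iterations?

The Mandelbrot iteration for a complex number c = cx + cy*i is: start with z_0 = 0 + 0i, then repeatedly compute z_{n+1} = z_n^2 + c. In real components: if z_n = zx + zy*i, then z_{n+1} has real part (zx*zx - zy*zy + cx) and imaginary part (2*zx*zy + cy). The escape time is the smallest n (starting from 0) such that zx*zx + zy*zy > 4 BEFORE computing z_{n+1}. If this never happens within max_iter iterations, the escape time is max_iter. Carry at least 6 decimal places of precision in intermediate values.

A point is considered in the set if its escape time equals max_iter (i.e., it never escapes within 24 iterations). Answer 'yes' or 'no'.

Answer: no

Derivation:
z_0 = 0 + 0i, c = 0.8780 + -0.3310i
Iter 1: z = 0.8780 + -0.3310i, |z|^2 = 0.8804
Iter 2: z = 1.5393 + -0.9122i, |z|^2 = 3.2017
Iter 3: z = 2.4153 + -3.1395i, |z|^2 = 15.6900
Escaped at iteration 3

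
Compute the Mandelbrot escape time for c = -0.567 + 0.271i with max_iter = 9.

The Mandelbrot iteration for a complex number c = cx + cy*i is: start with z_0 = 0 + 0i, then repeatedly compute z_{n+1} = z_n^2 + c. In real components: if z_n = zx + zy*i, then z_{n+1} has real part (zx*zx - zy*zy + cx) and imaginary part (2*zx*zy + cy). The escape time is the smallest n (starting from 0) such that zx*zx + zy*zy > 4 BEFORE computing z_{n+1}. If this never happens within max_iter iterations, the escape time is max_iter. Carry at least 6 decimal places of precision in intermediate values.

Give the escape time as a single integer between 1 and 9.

Answer: 9

Derivation:
z_0 = 0 + 0i, c = -0.5670 + 0.2710i
Iter 1: z = -0.5670 + 0.2710i, |z|^2 = 0.3949
Iter 2: z = -0.3190 + -0.0363i, |z|^2 = 0.1030
Iter 3: z = -0.4666 + 0.2942i, |z|^2 = 0.3042
Iter 4: z = -0.4358 + -0.0035i, |z|^2 = 0.1900
Iter 5: z = -0.3771 + 0.2741i, |z|^2 = 0.2173
Iter 6: z = -0.4999 + 0.0643i, |z|^2 = 0.2541
Iter 7: z = -0.3212 + 0.2067i, |z|^2 = 0.1459
Iter 8: z = -0.5065 + 0.1382i, |z|^2 = 0.2757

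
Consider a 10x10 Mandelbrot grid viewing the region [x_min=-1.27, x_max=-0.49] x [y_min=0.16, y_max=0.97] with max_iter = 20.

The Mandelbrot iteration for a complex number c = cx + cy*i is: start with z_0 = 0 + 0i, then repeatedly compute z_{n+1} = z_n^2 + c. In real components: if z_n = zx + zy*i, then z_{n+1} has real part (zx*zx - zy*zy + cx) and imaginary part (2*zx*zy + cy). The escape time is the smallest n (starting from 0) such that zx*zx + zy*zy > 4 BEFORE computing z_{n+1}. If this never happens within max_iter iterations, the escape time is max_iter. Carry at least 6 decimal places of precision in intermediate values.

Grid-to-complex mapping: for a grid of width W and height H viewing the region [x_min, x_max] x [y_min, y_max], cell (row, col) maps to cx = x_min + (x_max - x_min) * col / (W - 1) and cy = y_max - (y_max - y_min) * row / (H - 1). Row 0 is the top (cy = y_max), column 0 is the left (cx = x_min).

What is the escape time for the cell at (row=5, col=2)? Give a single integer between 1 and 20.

z_0 = 0 + 0i, c = -1.0967 + 0.5200i
Iter 1: z = -1.0967 + 0.5200i, |z|^2 = 1.4731
Iter 2: z = -0.1644 + -0.6205i, |z|^2 = 0.4121
Iter 3: z = -1.4547 + 0.7240i, |z|^2 = 2.6404
Iter 4: z = 0.4953 + -1.5865i, |z|^2 = 2.7622
Iter 5: z = -3.3682 + -1.0515i, |z|^2 = 12.4506
Escaped at iteration 5

Answer: 5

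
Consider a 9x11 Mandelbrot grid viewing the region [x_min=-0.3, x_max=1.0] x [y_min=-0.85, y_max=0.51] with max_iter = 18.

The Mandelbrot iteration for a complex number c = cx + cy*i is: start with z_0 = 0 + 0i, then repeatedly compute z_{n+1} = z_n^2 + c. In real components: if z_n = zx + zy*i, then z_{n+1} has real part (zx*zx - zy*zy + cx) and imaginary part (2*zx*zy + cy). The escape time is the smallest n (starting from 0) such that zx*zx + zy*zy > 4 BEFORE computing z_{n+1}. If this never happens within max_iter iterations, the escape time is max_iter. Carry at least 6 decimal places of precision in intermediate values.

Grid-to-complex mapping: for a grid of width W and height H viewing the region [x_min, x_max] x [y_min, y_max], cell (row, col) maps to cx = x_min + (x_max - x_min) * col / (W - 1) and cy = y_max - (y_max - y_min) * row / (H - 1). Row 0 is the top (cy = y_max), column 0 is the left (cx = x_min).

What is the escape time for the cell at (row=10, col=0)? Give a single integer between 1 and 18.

z_0 = 0 + 0i, c = -0.3000 + -0.8500i
Iter 1: z = -0.3000 + -0.8500i, |z|^2 = 0.8125
Iter 2: z = -0.9325 + -0.3400i, |z|^2 = 0.9852
Iter 3: z = 0.4540 + -0.2159i, |z|^2 = 0.2527
Iter 4: z = -0.1405 + -1.0460i, |z|^2 = 1.1139
Iter 5: z = -1.3744 + -0.5560i, |z|^2 = 2.1981
Iter 6: z = 1.2799 + 0.6783i, |z|^2 = 2.0981
Iter 7: z = 0.8779 + 0.8863i, |z|^2 = 1.5563
Iter 8: z = -0.3148 + 0.7062i, |z|^2 = 0.5978
Iter 9: z = -0.6996 + -1.2946i, |z|^2 = 2.1655
Iter 10: z = -1.4865 + 0.9615i, |z|^2 = 3.1340
Iter 11: z = 0.9851 + -3.7084i, |z|^2 = 14.7228
Escaped at iteration 11

Answer: 11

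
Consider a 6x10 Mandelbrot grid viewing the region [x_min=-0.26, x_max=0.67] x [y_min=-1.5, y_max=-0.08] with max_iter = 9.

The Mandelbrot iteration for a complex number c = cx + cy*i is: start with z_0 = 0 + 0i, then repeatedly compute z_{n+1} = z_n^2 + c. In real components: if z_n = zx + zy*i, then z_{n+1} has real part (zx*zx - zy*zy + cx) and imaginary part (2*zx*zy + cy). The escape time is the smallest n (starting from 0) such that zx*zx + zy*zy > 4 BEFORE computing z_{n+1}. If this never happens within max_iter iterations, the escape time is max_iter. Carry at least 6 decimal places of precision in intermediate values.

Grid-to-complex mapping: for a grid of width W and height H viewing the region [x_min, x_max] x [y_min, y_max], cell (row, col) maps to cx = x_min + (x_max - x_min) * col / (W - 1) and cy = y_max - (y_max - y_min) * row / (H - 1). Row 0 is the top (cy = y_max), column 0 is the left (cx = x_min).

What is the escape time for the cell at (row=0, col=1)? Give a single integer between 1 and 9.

z_0 = 0 + 0i, c = -0.0740 + -0.0800i
Iter 1: z = -0.0740 + -0.0800i, |z|^2 = 0.0119
Iter 2: z = -0.0749 + -0.0682i, |z|^2 = 0.0103
Iter 3: z = -0.0730 + -0.0698i, |z|^2 = 0.0102
Iter 4: z = -0.0735 + -0.0698i, |z|^2 = 0.0103
Iter 5: z = -0.0735 + -0.0697i, |z|^2 = 0.0103
Iter 6: z = -0.0735 + -0.0698i, |z|^2 = 0.0103
Iter 7: z = -0.0735 + -0.0698i, |z|^2 = 0.0103
Iter 8: z = -0.0735 + -0.0698i, |z|^2 = 0.0103

Answer: 9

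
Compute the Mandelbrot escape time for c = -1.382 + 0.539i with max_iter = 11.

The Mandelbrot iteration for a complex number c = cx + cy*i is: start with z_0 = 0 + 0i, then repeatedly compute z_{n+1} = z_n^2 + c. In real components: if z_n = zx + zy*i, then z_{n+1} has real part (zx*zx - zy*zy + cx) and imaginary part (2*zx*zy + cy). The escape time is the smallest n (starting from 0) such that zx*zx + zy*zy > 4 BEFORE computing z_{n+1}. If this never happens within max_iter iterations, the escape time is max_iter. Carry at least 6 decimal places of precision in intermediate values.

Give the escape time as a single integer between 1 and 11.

Answer: 3

Derivation:
z_0 = 0 + 0i, c = -1.3820 + 0.5390i
Iter 1: z = -1.3820 + 0.5390i, |z|^2 = 2.2004
Iter 2: z = 0.2374 + -0.9508i, |z|^2 = 0.9604
Iter 3: z = -2.2297 + 0.0876i, |z|^2 = 4.9790
Escaped at iteration 3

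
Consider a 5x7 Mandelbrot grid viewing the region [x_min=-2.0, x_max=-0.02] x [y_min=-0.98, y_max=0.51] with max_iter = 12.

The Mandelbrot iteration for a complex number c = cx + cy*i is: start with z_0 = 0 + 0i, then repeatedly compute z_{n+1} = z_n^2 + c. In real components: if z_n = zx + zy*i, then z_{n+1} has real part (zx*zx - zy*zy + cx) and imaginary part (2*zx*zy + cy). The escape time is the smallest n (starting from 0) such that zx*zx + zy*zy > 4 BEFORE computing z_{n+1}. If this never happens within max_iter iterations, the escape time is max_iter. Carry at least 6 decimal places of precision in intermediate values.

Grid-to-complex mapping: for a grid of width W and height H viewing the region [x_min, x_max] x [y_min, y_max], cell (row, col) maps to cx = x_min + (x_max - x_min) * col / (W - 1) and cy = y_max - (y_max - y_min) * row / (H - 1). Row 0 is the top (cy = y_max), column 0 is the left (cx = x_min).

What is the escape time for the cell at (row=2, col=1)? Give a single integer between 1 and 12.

z_0 = 0 + 0i, c = -1.5050 + 0.0133i
Iter 1: z = -1.5050 + 0.0133i, |z|^2 = 2.2652
Iter 2: z = 0.7598 + -0.0268i, |z|^2 = 0.5781
Iter 3: z = -0.9284 + -0.0274i, |z|^2 = 0.8626
Iter 4: z = -0.6439 + 0.0642i, |z|^2 = 0.4187
Iter 5: z = -1.0945 + -0.0693i, |z|^2 = 1.2027
Iter 6: z = -0.3119 + 0.1651i, |z|^2 = 0.1245
Iter 7: z = -1.4350 + -0.0897i, |z|^2 = 2.0672
Iter 8: z = 0.5462 + 0.2707i, |z|^2 = 0.3715
Iter 9: z = -1.2800 + 0.3090i, |z|^2 = 1.7338
Iter 10: z = 0.0379 + -0.7777i, |z|^2 = 0.6062
Iter 11: z = -2.1083 + -0.0456i, |z|^2 = 4.4472
Escaped at iteration 11

Answer: 11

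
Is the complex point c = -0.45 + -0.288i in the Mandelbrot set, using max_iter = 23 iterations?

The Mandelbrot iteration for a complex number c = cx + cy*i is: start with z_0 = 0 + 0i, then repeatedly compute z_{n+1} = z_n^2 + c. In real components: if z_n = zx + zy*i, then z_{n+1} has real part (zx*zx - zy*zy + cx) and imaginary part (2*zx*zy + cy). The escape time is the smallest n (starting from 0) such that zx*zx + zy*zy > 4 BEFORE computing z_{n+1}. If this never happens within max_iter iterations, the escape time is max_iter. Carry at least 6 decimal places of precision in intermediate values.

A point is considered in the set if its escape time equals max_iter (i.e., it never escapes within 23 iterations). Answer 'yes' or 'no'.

Answer: yes

Derivation:
z_0 = 0 + 0i, c = -0.4500 + -0.2880i
Iter 1: z = -0.4500 + -0.2880i, |z|^2 = 0.2854
Iter 2: z = -0.3304 + -0.0288i, |z|^2 = 0.1100
Iter 3: z = -0.3416 + -0.2690i, |z|^2 = 0.1891
Iter 4: z = -0.4056 + -0.1042i, |z|^2 = 0.1754
Iter 5: z = -0.2963 + -0.2034i, |z|^2 = 0.1292
Iter 6: z = -0.4036 + -0.1674i, |z|^2 = 0.1909
Iter 7: z = -0.3152 + -0.1529i, |z|^2 = 0.1227
Iter 8: z = -0.3740 + -0.1917i, |z|^2 = 0.1766
Iter 9: z = -0.3468 + -0.1446i, |z|^2 = 0.1412
Iter 10: z = -0.3506 + -0.1877i, |z|^2 = 0.1582
Iter 11: z = -0.3623 + -0.1564i, |z|^2 = 0.1557
Iter 12: z = -0.3432 + -0.1747i, |z|^2 = 0.1483
Iter 13: z = -0.3627 + -0.1681i, |z|^2 = 0.1598
Iter 14: z = -0.3467 + -0.1661i, |z|^2 = 0.1478
Iter 15: z = -0.3574 + -0.1729i, |z|^2 = 0.1576
Iter 16: z = -0.3522 + -0.1644i, |z|^2 = 0.1511
Iter 17: z = -0.3530 + -0.1722i, |z|^2 = 0.1543
Iter 18: z = -0.3550 + -0.1664i, |z|^2 = 0.1537
Iter 19: z = -0.3517 + -0.1698i, |z|^2 = 0.1525
Iter 20: z = -0.3552 + -0.1686i, |z|^2 = 0.1546
Iter 21: z = -0.3523 + -0.1683i, |z|^2 = 0.1524
Iter 22: z = -0.3542 + -0.1695i, |z|^2 = 0.1542
Did not escape in 23 iterations → in set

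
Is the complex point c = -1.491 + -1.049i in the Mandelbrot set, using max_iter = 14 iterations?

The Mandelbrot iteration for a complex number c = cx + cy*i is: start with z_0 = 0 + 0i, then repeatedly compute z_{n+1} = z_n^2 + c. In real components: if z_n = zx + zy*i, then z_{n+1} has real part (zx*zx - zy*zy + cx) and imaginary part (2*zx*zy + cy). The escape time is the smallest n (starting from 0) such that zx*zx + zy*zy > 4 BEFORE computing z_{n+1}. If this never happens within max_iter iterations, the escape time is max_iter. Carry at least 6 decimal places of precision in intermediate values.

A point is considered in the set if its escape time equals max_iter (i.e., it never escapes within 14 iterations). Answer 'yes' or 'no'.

Answer: no

Derivation:
z_0 = 0 + 0i, c = -1.4910 + -1.0490i
Iter 1: z = -1.4910 + -1.0490i, |z|^2 = 3.3235
Iter 2: z = -0.3683 + 2.0791i, |z|^2 = 4.4584
Escaped at iteration 2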